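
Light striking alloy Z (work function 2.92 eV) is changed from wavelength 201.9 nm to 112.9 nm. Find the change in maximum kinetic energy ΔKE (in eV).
4.8409 eV

Using Einstein's equation: KE_max = hc/λ - φ

For λ₁ = 201.9 nm:
KE₁ = hc/λ₁ - φ = 6.1409 - 2.92 = 3.2209 eV

For λ₂ = 112.9 nm:
KE₂ = hc/λ₂ - φ = 10.9818 - 2.92 = 8.0618 eV

Change in KE:
ΔKE = KE₂ - KE₁ = 8.0618 - 3.2209 = 4.8409 eV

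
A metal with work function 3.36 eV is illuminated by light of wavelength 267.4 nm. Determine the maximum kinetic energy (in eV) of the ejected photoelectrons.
1.2767 eV

Using Einstein's photoelectric equation: KE_max = hf - φ = hc/λ - φ

First, calculate the photon energy:
E_photon = hc/λ = (6.626×10⁻³⁴ J·s)(3×10⁸ m/s) / (267.4×10⁻⁹ m)
E_photon = 4.6367 eV

Then, the maximum kinetic energy:
KE_max = E_photon - φ = 4.6367 eV - 3.36 eV = 1.2767 eV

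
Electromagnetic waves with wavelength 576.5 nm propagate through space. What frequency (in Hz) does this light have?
5.2002e+14 Hz

Using the wave equation: c = fλ

Solving for frequency:
f = c/λ = (3×10⁸ m/s) / (576.5×10⁻⁹ m)
f = 5.2002e+14 Hz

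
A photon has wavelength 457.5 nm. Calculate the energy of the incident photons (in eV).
2.7100 eV

Using E = hf = hc/λ:

E = hc/λ = (6.626×10⁻³⁴ J·s)(3×10⁸ m/s) / (457.5×10⁻⁹ m)
E = 2.7100 eV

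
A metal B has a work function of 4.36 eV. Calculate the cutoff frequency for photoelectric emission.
1.0542e+15 Hz

The threshold frequency is when the photon energy equals the work function:
hf₀ = φ

Solving for f₀:
f₀ = φ/h = (4.36 eV × 1.602×10⁻¹⁹ J/eV) / (6.626×10⁻³⁴ J·s)
f₀ = 1.0542e+15 Hz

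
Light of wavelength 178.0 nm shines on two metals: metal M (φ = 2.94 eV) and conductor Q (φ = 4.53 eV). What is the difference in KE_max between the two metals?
1.5900 eV

Using KE_max = hc/λ - φ for each metal:

Photon energy: E = hc/λ = 6.9654 eV

For metal M (φ₁ = 2.94 eV):
KE₁ = E - φ₁ = 6.9654 - 2.94 = 4.0254 eV

For conductor Q (φ₂ = 4.53 eV):
KE₂ = E - φ₂ = 6.9654 - 4.53 = 2.4354 eV

Difference:
ΔKE = KE₁ - KE₂ = 4.0254 - 2.4354 = 1.5900 eV

Note: The difference equals the difference in work functions: 4.53 - 2.94 = 1.59 eV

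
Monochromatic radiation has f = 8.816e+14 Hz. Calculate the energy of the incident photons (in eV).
3.6460 eV

Using E = hf:

E = hf = (6.626×10⁻³⁴ J·s)(8.816e+14 Hz)
E = 3.6460 eV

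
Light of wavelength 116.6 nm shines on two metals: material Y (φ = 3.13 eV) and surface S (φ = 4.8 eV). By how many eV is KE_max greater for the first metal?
1.6700 eV

Using KE_max = hc/λ - φ for each metal:

Photon energy: E = hc/λ = 10.6333 eV

For material Y (φ₁ = 3.13 eV):
KE₁ = E - φ₁ = 10.6333 - 3.13 = 7.5033 eV

For surface S (φ₂ = 4.8 eV):
KE₂ = E - φ₂ = 10.6333 - 4.8 = 5.8333 eV

Difference:
ΔKE = KE₁ - KE₂ = 7.5033 - 5.8333 = 1.6700 eV

Note: The difference equals the difference in work functions: 4.8 - 3.13 = 1.67 eV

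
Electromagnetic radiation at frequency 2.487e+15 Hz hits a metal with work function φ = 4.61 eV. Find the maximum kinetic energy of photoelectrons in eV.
5.6754 eV

Using Einstein's photoelectric equation: KE_max = hf - φ

First, calculate the photon energy:
E_photon = hf = (6.626×10⁻³⁴ J·s)(2.487e+15 Hz)
E_photon = 10.2854 eV

Then, the maximum kinetic energy:
KE_max = E_photon - φ = 10.2854 eV - 4.61 eV = 5.6754 eV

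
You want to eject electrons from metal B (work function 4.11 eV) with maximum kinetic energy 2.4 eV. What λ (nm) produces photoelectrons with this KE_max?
190.45 nm

From Einstein's equation: KE_max = hc/λ - φ

Rearranging for λ:
hc/λ = KE_max + φ
λ = hc/(KE_max + φ)

Required photon energy:
E_photon = KE_max + φ = 2.4 + 4.11 = 6.51 eV

Required wavelength:
λ = hc/E_photon = (6.626×10⁻³⁴)(3×10⁸) / (6.51 × 1.602×10⁻¹⁹)
λ = 190.45 nm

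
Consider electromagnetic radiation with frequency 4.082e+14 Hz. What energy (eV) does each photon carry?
1.6882 eV

Using E = hf:

E = hf = (6.626×10⁻³⁴ J·s)(4.082e+14 Hz)
E = 1.6882 eV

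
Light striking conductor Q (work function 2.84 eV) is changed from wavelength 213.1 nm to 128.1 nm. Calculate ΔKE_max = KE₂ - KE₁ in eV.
3.8606 eV

Using Einstein's equation: KE_max = hc/λ - φ

For λ₁ = 213.1 nm:
KE₁ = hc/λ₁ - φ = 5.8181 - 2.84 = 2.9781 eV

For λ₂ = 128.1 nm:
KE₂ = hc/λ₂ - φ = 9.6787 - 2.84 = 6.8387 eV

Change in KE:
ΔKE = KE₂ - KE₁ = 6.8387 - 2.9781 = 3.8606 eV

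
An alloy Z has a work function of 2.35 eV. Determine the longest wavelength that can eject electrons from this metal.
527.59 nm

The threshold wavelength is when the photon energy equals the work function:
hc/λ₀ = φ

Solving for λ₀:
λ₀ = hc/φ = (6.626×10⁻³⁴ J·s)(3×10⁸ m/s) / (2.35 eV × 1.602×10⁻¹⁹ J/eV)
λ₀ = 527.59 nm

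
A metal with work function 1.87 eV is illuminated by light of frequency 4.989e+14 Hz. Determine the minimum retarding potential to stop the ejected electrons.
0.1933 V

The stopping potential V_s satisfies: eV_s = KE_max

First, find KE_max using Einstein's equation:
E_photon = hf = (6.626×10⁻³⁴ J·s)(4.989e+14 Hz) = 2.0633 eV
KE_max = E_photon - φ = 2.0633 - 1.87 = 0.1933 eV

Since eV_s = KE_max:
V_s = KE_max/e = 0.1933 V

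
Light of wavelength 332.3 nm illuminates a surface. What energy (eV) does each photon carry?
3.7311 eV

Using E = hf = hc/λ:

E = hc/λ = (6.626×10⁻³⁴ J·s)(3×10⁸ m/s) / (332.3×10⁻⁹ m)
E = 3.7311 eV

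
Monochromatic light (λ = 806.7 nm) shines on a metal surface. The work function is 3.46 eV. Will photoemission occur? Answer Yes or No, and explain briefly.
No

For photoemission, the photon energy must exceed the work function.

Photon energy: E = hc/λ = 1.5369 eV
Work function: φ = 3.46 eV

Since E_photon (1.5369 eV) < φ (3.46 eV), photoemission will NOT occur.
The threshold wavelength is λ₀ = hc/φ = 358.3 nm.
Since 806.7 nm > 358.3 nm, the photons lack sufficient energy.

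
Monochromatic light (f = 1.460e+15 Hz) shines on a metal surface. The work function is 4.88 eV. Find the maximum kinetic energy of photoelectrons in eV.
1.1581 eV

Using Einstein's photoelectric equation: KE_max = hf - φ

First, calculate the photon energy:
E_photon = hf = (6.626×10⁻³⁴ J·s)(1.460e+15 Hz)
E_photon = 6.0381 eV

Then, the maximum kinetic energy:
KE_max = E_photon - φ = 6.0381 eV - 4.88 eV = 1.1581 eV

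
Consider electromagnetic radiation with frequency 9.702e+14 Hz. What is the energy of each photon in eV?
4.0124 eV

Using E = hf:

E = hf = (6.626×10⁻³⁴ J·s)(9.702e+14 Hz)
E = 4.0124 eV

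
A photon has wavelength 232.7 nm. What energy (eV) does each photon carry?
5.3281 eV

Using E = hf = hc/λ:

E = hc/λ = (6.626×10⁻³⁴ J·s)(3×10⁸ m/s) / (232.7×10⁻⁹ m)
E = 5.3281 eV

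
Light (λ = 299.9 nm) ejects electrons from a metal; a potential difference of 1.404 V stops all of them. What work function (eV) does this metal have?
2.73 eV

The stopping potential gives the maximum kinetic energy: KE_max = eV_s = 1.404 eV

From Einstein's photoelectric equation: KE_max = hc/λ - φ
Rearranging: φ = hc/λ - KE_max

Calculate photon energy:
E_photon = hc/λ = (6.626×10⁻³⁴ J·s)(3×10⁸ m/s) / (299.9×10⁻⁹ m) = 4.1342 eV

Therefore:
φ = 4.1342 - 1.404 = 2.73 eV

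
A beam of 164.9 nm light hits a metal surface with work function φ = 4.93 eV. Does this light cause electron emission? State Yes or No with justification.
Yes

For photoemission, the photon energy must exceed the work function.

Photon energy: E = hc/λ = 7.5188 eV
Work function: φ = 4.93 eV

Since E_photon (7.5188 eV) > φ (4.93 eV), photoemission WILL occur.
The threshold wavelength is λ₀ = hc/φ = 251.5 nm.
Since 164.9 nm < 251.5 nm, the light has sufficient energy.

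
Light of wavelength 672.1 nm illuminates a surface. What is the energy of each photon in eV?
1.8447 eV

Using E = hf = hc/λ:

E = hc/λ = (6.626×10⁻³⁴ J·s)(3×10⁸ m/s) / (672.1×10⁻⁹ m)
E = 1.8447 eV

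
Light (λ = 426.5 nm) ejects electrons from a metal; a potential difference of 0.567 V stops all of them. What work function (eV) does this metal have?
2.34 eV

The stopping potential gives the maximum kinetic energy: KE_max = eV_s = 0.567 eV

From Einstein's photoelectric equation: KE_max = hc/λ - φ
Rearranging: φ = hc/λ - KE_max

Calculate photon energy:
E_photon = hc/λ = (6.626×10⁻³⁴ J·s)(3×10⁸ m/s) / (426.5×10⁻⁹ m) = 2.9070 eV

Therefore:
φ = 2.9070 - 0.567 = 2.34 eV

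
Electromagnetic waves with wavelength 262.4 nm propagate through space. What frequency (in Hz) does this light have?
1.1425e+15 Hz

Using the wave equation: c = fλ

Solving for frequency:
f = c/λ = (3×10⁸ m/s) / (262.4×10⁻⁹ m)
f = 1.1425e+15 Hz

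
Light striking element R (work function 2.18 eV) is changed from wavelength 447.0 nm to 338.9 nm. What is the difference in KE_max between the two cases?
0.8847 eV

Using Einstein's equation: KE_max = hc/λ - φ

For λ₁ = 447.0 nm:
KE₁ = hc/λ₁ - φ = 2.7737 - 2.18 = 0.5937 eV

For λ₂ = 338.9 nm:
KE₂ = hc/λ₂ - φ = 3.6584 - 2.18 = 1.4784 eV

Change in KE:
ΔKE = KE₂ - KE₁ = 1.4784 - 0.5937 = 0.8847 eV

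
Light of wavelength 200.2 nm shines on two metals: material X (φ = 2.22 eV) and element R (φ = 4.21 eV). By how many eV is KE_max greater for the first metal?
1.9900 eV

Using KE_max = hc/λ - φ for each metal:

Photon energy: E = hc/λ = 6.1930 eV

For material X (φ₁ = 2.22 eV):
KE₁ = E - φ₁ = 6.1930 - 2.22 = 3.9730 eV

For element R (φ₂ = 4.21 eV):
KE₂ = E - φ₂ = 6.1930 - 4.21 = 1.9830 eV

Difference:
ΔKE = KE₁ - KE₂ = 3.9730 - 1.9830 = 1.9900 eV

Note: The difference equals the difference in work functions: 4.21 - 2.22 = 1.99 eV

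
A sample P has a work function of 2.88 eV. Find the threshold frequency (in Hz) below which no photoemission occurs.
6.9638e+14 Hz

The threshold frequency is when the photon energy equals the work function:
hf₀ = φ

Solving for f₀:
f₀ = φ/h = (2.88 eV × 1.602×10⁻¹⁹ J/eV) / (6.626×10⁻³⁴ J·s)
f₀ = 6.9638e+14 Hz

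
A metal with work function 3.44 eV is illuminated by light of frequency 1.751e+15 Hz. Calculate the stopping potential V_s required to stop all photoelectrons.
3.8016 V

The stopping potential V_s satisfies: eV_s = KE_max

First, find KE_max using Einstein's equation:
E_photon = hf = (6.626×10⁻³⁴ J·s)(1.751e+15 Hz) = 7.2416 eV
KE_max = E_photon - φ = 7.2416 - 3.44 = 3.8016 eV

Since eV_s = KE_max:
V_s = KE_max/e = 3.8016 V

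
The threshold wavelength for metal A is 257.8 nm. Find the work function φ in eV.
4.81 eV

At the threshold wavelength, photon energy equals work function:
φ = hc/λ₀

Calculating:
φ = (6.626×10⁻³⁴ J·s)(3×10⁸ m/s) / (257.8×10⁻⁹ m)
φ = 4.81 eV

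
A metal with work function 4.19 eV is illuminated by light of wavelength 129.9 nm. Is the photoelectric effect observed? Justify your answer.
Yes

For photoemission, the photon energy must exceed the work function.

Photon energy: E = hc/λ = 9.5446 eV
Work function: φ = 4.19 eV

Since E_photon (9.5446 eV) > φ (4.19 eV), photoemission WILL occur.
The threshold wavelength is λ₀ = hc/φ = 295.9 nm.
Since 129.9 nm < 295.9 nm, the light has sufficient energy.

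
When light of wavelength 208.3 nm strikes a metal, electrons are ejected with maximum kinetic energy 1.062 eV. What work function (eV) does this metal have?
4.89 eV

From Einstein's photoelectric equation: KE_max = hf - φ = hc/λ - φ

Rearranging for φ:
φ = hc/λ - KE_max

Calculate photon energy:
E_photon = hc/λ = 5.9522 eV

Therefore:
φ = 5.9522 - 1.062 = 4.89 eV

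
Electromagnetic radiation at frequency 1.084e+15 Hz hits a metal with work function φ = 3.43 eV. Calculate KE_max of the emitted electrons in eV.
1.0531 eV

Using Einstein's photoelectric equation: KE_max = hf - φ

First, calculate the photon energy:
E_photon = hf = (6.626×10⁻³⁴ J·s)(1.084e+15 Hz)
E_photon = 4.4831 eV

Then, the maximum kinetic energy:
KE_max = E_photon - φ = 4.4831 eV - 3.43 eV = 1.0531 eV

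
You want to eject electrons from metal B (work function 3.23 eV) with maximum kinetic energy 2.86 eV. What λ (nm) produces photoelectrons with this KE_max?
203.59 nm

From Einstein's equation: KE_max = hc/λ - φ

Rearranging for λ:
hc/λ = KE_max + φ
λ = hc/(KE_max + φ)

Required photon energy:
E_photon = KE_max + φ = 2.86 + 3.23 = 6.09 eV

Required wavelength:
λ = hc/E_photon = (6.626×10⁻³⁴)(3×10⁸) / (6.09 × 1.602×10⁻¹⁹)
λ = 203.59 nm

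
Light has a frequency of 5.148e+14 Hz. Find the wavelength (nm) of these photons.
582.35 nm

Using the wave equation: c = fλ

Solving for wavelength:
λ = c/f = (3×10⁸ m/s) / (5.148e+14 Hz)
λ = 582.35 nm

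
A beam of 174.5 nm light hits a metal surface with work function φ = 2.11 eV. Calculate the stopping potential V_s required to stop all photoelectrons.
4.9951 V

The stopping potential V_s satisfies: eV_s = KE_max

First, find KE_max using Einstein's equation:
E_photon = hc/λ = 7.1051 eV
KE_max = E_photon - φ = 7.1051 - 2.11 = 4.9951 eV

Since eV_s = KE_max:
V_s = KE_max/e = 4.9951 V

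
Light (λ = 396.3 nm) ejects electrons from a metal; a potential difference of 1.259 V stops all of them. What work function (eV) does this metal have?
1.87 eV

The stopping potential gives the maximum kinetic energy: KE_max = eV_s = 1.259 eV

From Einstein's photoelectric equation: KE_max = hc/λ - φ
Rearranging: φ = hc/λ - KE_max

Calculate photon energy:
E_photon = hc/λ = (6.626×10⁻³⁴ J·s)(3×10⁸ m/s) / (396.3×10⁻⁹ m) = 3.1285 eV

Therefore:
φ = 3.1285 - 1.259 = 1.87 eV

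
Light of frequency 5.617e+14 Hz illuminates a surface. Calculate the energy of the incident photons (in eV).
2.3230 eV

Using E = hf:

E = hf = (6.626×10⁻³⁴ J·s)(5.617e+14 Hz)
E = 2.3230 eV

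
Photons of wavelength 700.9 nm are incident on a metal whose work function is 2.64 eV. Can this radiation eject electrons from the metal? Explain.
No

For photoemission, the photon energy must exceed the work function.

Photon energy: E = hc/λ = 1.7689 eV
Work function: φ = 2.64 eV

Since E_photon (1.7689 eV) < φ (2.64 eV), photoemission will NOT occur.
The threshold wavelength is λ₀ = hc/φ = 469.6 nm.
Since 700.9 nm > 469.6 nm, the photons lack sufficient energy.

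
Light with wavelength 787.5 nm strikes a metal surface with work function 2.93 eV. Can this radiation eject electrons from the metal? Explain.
No

For photoemission, the photon energy must exceed the work function.

Photon energy: E = hc/λ = 1.5744 eV
Work function: φ = 2.93 eV

Since E_photon (1.5744 eV) < φ (2.93 eV), photoemission will NOT occur.
The threshold wavelength is λ₀ = hc/φ = 423.2 nm.
Since 787.5 nm > 423.2 nm, the photons lack sufficient energy.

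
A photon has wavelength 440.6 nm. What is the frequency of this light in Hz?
6.8042e+14 Hz

Using the wave equation: c = fλ

Solving for frequency:
f = c/λ = (3×10⁸ m/s) / (440.6×10⁻⁹ m)
f = 6.8042e+14 Hz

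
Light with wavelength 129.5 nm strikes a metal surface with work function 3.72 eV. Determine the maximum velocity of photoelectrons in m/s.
1.4350e+06 m/s

First, find the maximum kinetic energy:
E_photon = hc/λ = 9.5741 eV
KE_max = E_photon - φ = 9.5741 - 3.72 = 5.8541 eV

Convert to Joules: KE_max = 5.8541 × 1.602×10⁻¹⁹ J = 9.3793e-19 J

Then use KE = ½mv² to find velocity:
v = √(2·KE/m) = √(2 × 9.3793e-19 J / 9.109e-31 kg)
v = 1.4350e+06 m/s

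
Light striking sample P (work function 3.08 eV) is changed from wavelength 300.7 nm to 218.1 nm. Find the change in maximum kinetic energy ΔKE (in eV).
1.5616 eV

Using Einstein's equation: KE_max = hc/λ - φ

For λ₁ = 300.7 nm:
KE₁ = hc/λ₁ - φ = 4.1232 - 3.08 = 1.0432 eV

For λ₂ = 218.1 nm:
KE₂ = hc/λ₂ - φ = 5.6847 - 3.08 = 2.6047 eV

Change in KE:
ΔKE = KE₂ - KE₁ = 2.6047 - 1.0432 = 1.5616 eV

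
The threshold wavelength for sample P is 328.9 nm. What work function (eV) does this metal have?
3.77 eV

At the threshold wavelength, photon energy equals work function:
φ = hc/λ₀

Calculating:
φ = (6.626×10⁻³⁴ J·s)(3×10⁸ m/s) / (328.9×10⁻⁹ m)
φ = 3.77 eV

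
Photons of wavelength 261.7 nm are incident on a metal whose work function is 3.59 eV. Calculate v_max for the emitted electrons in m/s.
6.3537e+05 m/s

First, find the maximum kinetic energy:
E_photon = hc/λ = 4.7376 eV
KE_max = E_photon - φ = 4.7376 - 3.59 = 1.1476 eV

Convert to Joules: KE_max = 1.1476 × 1.602×10⁻¹⁹ J = 1.8387e-19 J

Then use KE = ½mv² to find velocity:
v = √(2·KE/m) = √(2 × 1.8387e-19 J / 9.109e-31 kg)
v = 6.3537e+05 m/s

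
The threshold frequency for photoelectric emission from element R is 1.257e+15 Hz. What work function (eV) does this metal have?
5.20 eV

At the threshold frequency, photon energy equals work function:
φ = hf₀

Calculating:
φ = (6.626×10⁻³⁴ J·s)(1.257e+15 Hz)
φ = 5.20 eV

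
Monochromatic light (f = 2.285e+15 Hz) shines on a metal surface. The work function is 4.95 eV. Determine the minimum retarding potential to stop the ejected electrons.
4.5000 V

The stopping potential V_s satisfies: eV_s = KE_max

First, find KE_max using Einstein's equation:
E_photon = hf = (6.626×10⁻³⁴ J·s)(2.285e+15 Hz) = 9.4500 eV
KE_max = E_photon - φ = 9.4500 - 4.95 = 4.5000 eV

Since eV_s = KE_max:
V_s = KE_max/e = 4.5000 V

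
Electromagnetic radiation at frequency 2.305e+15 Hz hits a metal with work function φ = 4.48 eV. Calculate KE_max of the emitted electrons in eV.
5.0527 eV

Using Einstein's photoelectric equation: KE_max = hf - φ

First, calculate the photon energy:
E_photon = hf = (6.626×10⁻³⁴ J·s)(2.305e+15 Hz)
E_photon = 9.5327 eV

Then, the maximum kinetic energy:
KE_max = E_photon - φ = 9.5327 eV - 4.48 eV = 5.0527 eV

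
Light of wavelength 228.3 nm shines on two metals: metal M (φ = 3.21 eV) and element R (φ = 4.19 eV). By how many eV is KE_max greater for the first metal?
0.9800 eV

Using KE_max = hc/λ - φ for each metal:

Photon energy: E = hc/λ = 5.4308 eV

For metal M (φ₁ = 3.21 eV):
KE₁ = E - φ₁ = 5.4308 - 3.21 = 2.2208 eV

For element R (φ₂ = 4.19 eV):
KE₂ = E - φ₂ = 5.4308 - 4.19 = 1.2408 eV

Difference:
ΔKE = KE₁ - KE₂ = 2.2208 - 1.2408 = 0.9800 eV

Note: The difference equals the difference in work functions: 4.19 - 3.21 = 0.98 eV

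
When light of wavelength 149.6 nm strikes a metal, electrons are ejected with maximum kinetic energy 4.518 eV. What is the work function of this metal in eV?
3.77 eV

From Einstein's photoelectric equation: KE_max = hf - φ = hc/λ - φ

Rearranging for φ:
φ = hc/λ - KE_max

Calculate photon energy:
E_photon = hc/λ = 8.2877 eV

Therefore:
φ = 8.2877 - 4.518 = 3.77 eV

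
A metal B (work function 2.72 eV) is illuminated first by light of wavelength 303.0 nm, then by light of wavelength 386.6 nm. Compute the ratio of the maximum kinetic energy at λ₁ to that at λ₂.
2.8168

Using Einstein's equation: KE_max = hc/λ - φ

For λ₁ = 303.0 nm:
E₁ = hc/λ₁ = 4.0919 eV
KE₁ = E₁ - φ = 4.0919 - 2.72 = 1.3719 eV

For λ₂ = 386.6 nm:
E₂ = hc/λ₂ = 3.2070 eV
KE₂ = E₂ - φ = 3.2070 - 2.72 = 0.4870 eV

Ratio: KE₁/KE₂ = 1.3719/0.4870 = 2.8168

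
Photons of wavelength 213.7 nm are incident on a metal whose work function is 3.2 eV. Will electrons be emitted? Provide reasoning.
Yes

For photoemission, the photon energy must exceed the work function.

Photon energy: E = hc/λ = 5.8018 eV
Work function: φ = 3.2 eV

Since E_photon (5.8018 eV) > φ (3.2 eV), photoemission WILL occur.
The threshold wavelength is λ₀ = hc/φ = 387.5 nm.
Since 213.7 nm < 387.5 nm, the light has sufficient energy.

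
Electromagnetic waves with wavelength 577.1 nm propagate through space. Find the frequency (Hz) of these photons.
5.1948e+14 Hz

Using the wave equation: c = fλ

Solving for frequency:
f = c/λ = (3×10⁸ m/s) / (577.1×10⁻⁹ m)
f = 5.1948e+14 Hz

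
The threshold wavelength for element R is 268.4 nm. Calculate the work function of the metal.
4.62 eV

At the threshold wavelength, photon energy equals work function:
φ = hc/λ₀

Calculating:
φ = (6.626×10⁻³⁴ J·s)(3×10⁸ m/s) / (268.4×10⁻⁹ m)
φ = 4.62 eV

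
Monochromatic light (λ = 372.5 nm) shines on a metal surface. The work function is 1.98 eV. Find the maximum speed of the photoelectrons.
6.8872e+05 m/s

First, find the maximum kinetic energy:
E_photon = hc/λ = 3.3284 eV
KE_max = E_photon - φ = 3.3284 - 1.98 = 1.3484 eV

Convert to Joules: KE_max = 1.3484 × 1.602×10⁻¹⁹ J = 2.1604e-19 J

Then use KE = ½mv² to find velocity:
v = √(2·KE/m) = √(2 × 2.1604e-19 J / 9.109e-31 kg)
v = 6.8872e+05 m/s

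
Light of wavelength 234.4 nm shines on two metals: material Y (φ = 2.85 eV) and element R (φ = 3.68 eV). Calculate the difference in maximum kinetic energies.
0.8300 eV

Using KE_max = hc/λ - φ for each metal:

Photon energy: E = hc/λ = 5.2894 eV

For material Y (φ₁ = 2.85 eV):
KE₁ = E - φ₁ = 5.2894 - 2.85 = 2.4394 eV

For element R (φ₂ = 3.68 eV):
KE₂ = E - φ₂ = 5.2894 - 3.68 = 1.6094 eV

Difference:
ΔKE = KE₁ - KE₂ = 2.4394 - 1.6094 = 0.8300 eV

Note: The difference equals the difference in work functions: 3.68 - 2.85 = 0.83 eV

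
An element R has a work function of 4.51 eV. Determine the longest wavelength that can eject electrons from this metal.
274.91 nm

The threshold wavelength is when the photon energy equals the work function:
hc/λ₀ = φ

Solving for λ₀:
λ₀ = hc/φ = (6.626×10⁻³⁴ J·s)(3×10⁸ m/s) / (4.51 eV × 1.602×10⁻¹⁹ J/eV)
λ₀ = 274.91 nm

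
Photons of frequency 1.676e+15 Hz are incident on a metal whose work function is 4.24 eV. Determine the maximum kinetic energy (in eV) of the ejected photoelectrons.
2.6914 eV

Using Einstein's photoelectric equation: KE_max = hf - φ

First, calculate the photon energy:
E_photon = hf = (6.626×10⁻³⁴ J·s)(1.676e+15 Hz)
E_photon = 6.9314 eV

Then, the maximum kinetic energy:
KE_max = E_photon - φ = 6.9314 eV - 4.24 eV = 2.6914 eV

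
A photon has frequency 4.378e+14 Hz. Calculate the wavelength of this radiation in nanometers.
684.77 nm

Using the wave equation: c = fλ

Solving for wavelength:
λ = c/f = (3×10⁸ m/s) / (4.378e+14 Hz)
λ = 684.77 nm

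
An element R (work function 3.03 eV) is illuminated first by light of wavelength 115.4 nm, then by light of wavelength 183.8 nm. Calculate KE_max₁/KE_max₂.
2.0761

Using Einstein's equation: KE_max = hc/λ - φ

For λ₁ = 115.4 nm:
E₁ = hc/λ₁ = 10.7439 eV
KE₁ = E₁ - φ = 10.7439 - 3.03 = 7.7139 eV

For λ₂ = 183.8 nm:
E₂ = hc/λ₂ = 6.7456 eV
KE₂ = E₂ - φ = 6.7456 - 3.03 = 3.7156 eV

Ratio: KE₁/KE₂ = 7.7139/3.7156 = 2.0761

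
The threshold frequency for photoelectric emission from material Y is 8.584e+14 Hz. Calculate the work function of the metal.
3.55 eV

At the threshold frequency, photon energy equals work function:
φ = hf₀

Calculating:
φ = (6.626×10⁻³⁴ J·s)(8.584e+14 Hz)
φ = 3.55 eV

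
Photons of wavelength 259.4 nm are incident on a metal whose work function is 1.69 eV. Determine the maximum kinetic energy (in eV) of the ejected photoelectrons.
3.0897 eV

Using Einstein's photoelectric equation: KE_max = hf - φ = hc/λ - φ

First, calculate the photon energy:
E_photon = hc/λ = (6.626×10⁻³⁴ J·s)(3×10⁸ m/s) / (259.4×10⁻⁹ m)
E_photon = 4.7797 eV

Then, the maximum kinetic energy:
KE_max = E_photon - φ = 4.7797 eV - 1.69 eV = 3.0897 eV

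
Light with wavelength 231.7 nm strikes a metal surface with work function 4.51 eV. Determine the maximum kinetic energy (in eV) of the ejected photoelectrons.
0.8411 eV

Using Einstein's photoelectric equation: KE_max = hf - φ = hc/λ - φ

First, calculate the photon energy:
E_photon = hc/λ = (6.626×10⁻³⁴ J·s)(3×10⁸ m/s) / (231.7×10⁻⁹ m)
E_photon = 5.3511 eV

Then, the maximum kinetic energy:
KE_max = E_photon - φ = 5.3511 eV - 4.51 eV = 0.8411 eV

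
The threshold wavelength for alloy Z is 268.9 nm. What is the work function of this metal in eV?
4.61 eV

At the threshold wavelength, photon energy equals work function:
φ = hc/λ₀

Calculating:
φ = (6.626×10⁻³⁴ J·s)(3×10⁸ m/s) / (268.9×10⁻⁹ m)
φ = 4.61 eV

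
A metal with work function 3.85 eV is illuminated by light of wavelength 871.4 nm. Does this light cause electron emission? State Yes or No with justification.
No

For photoemission, the photon energy must exceed the work function.

Photon energy: E = hc/λ = 1.4228 eV
Work function: φ = 3.85 eV

Since E_photon (1.4228 eV) < φ (3.85 eV), photoemission will NOT occur.
The threshold wavelength is λ₀ = hc/φ = 322.0 nm.
Since 871.4 nm > 322.0 nm, the photons lack sufficient energy.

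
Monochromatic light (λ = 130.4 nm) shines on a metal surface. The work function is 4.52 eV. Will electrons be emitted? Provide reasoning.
Yes

For photoemission, the photon energy must exceed the work function.

Photon energy: E = hc/λ = 9.5080 eV
Work function: φ = 4.52 eV

Since E_photon (9.5080 eV) > φ (4.52 eV), photoemission WILL occur.
The threshold wavelength is λ₀ = hc/φ = 274.3 nm.
Since 130.4 nm < 274.3 nm, the light has sufficient energy.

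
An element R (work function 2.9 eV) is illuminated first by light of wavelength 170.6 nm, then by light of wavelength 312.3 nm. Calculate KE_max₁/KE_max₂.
4.0817

Using Einstein's equation: KE_max = hc/λ - φ

For λ₁ = 170.6 nm:
E₁ = hc/λ₁ = 7.2675 eV
KE₁ = E₁ - φ = 7.2675 - 2.9 = 4.3675 eV

For λ₂ = 312.3 nm:
E₂ = hc/λ₂ = 3.9700 eV
KE₂ = E₂ - φ = 3.9700 - 2.9 = 1.0700 eV

Ratio: KE₁/KE₂ = 4.3675/1.0700 = 4.0817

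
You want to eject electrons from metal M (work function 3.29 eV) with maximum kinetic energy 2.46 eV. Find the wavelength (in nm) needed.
215.62 nm

From Einstein's equation: KE_max = hc/λ - φ

Rearranging for λ:
hc/λ = KE_max + φ
λ = hc/(KE_max + φ)

Required photon energy:
E_photon = KE_max + φ = 2.46 + 3.29 = 5.75 eV

Required wavelength:
λ = hc/E_photon = (6.626×10⁻³⁴)(3×10⁸) / (5.75 × 1.602×10⁻¹⁹)
λ = 215.62 nm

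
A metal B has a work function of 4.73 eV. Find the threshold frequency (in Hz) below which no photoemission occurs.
1.1437e+15 Hz

The threshold frequency is when the photon energy equals the work function:
hf₀ = φ

Solving for f₀:
f₀ = φ/h = (4.73 eV × 1.602×10⁻¹⁹ J/eV) / (6.626×10⁻³⁴ J·s)
f₀ = 1.1437e+15 Hz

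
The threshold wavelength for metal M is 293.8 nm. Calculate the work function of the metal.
4.22 eV

At the threshold wavelength, photon energy equals work function:
φ = hc/λ₀

Calculating:
φ = (6.626×10⁻³⁴ J·s)(3×10⁸ m/s) / (293.8×10⁻⁹ m)
φ = 4.22 eV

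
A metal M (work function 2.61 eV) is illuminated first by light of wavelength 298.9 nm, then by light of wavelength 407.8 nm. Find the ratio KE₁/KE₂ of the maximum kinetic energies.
3.5741

Using Einstein's equation: KE_max = hc/λ - φ

For λ₁ = 298.9 nm:
E₁ = hc/λ₁ = 4.1480 eV
KE₁ = E₁ - φ = 4.1480 - 2.61 = 1.5380 eV

For λ₂ = 407.8 nm:
E₂ = hc/λ₂ = 3.0403 eV
KE₂ = E₂ - φ = 3.0403 - 2.61 = 0.4303 eV

Ratio: KE₁/KE₂ = 1.5380/0.4303 = 3.5741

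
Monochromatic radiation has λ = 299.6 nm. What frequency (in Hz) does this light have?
1.0006e+15 Hz

Using the wave equation: c = fλ

Solving for frequency:
f = c/λ = (3×10⁸ m/s) / (299.6×10⁻⁹ m)
f = 1.0006e+15 Hz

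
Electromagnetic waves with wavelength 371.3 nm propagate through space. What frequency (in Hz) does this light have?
8.0741e+14 Hz

Using the wave equation: c = fλ

Solving for frequency:
f = c/λ = (3×10⁸ m/s) / (371.3×10⁻⁹ m)
f = 8.0741e+14 Hz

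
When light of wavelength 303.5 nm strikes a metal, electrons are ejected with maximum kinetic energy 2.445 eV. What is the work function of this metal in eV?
1.64 eV

From Einstein's photoelectric equation: KE_max = hf - φ = hc/λ - φ

Rearranging for φ:
φ = hc/λ - KE_max

Calculate photon energy:
E_photon = hc/λ = 4.0851 eV

Therefore:
φ = 4.0851 - 2.445 = 1.64 eV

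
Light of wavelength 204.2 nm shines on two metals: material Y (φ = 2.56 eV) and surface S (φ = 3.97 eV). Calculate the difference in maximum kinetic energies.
1.4100 eV

Using KE_max = hc/λ - φ for each metal:

Photon energy: E = hc/λ = 6.0717 eV

For material Y (φ₁ = 2.56 eV):
KE₁ = E - φ₁ = 6.0717 - 2.56 = 3.5117 eV

For surface S (φ₂ = 3.97 eV):
KE₂ = E - φ₂ = 6.0717 - 3.97 = 2.1017 eV

Difference:
ΔKE = KE₁ - KE₂ = 3.5117 - 2.1017 = 1.4100 eV

Note: The difference equals the difference in work functions: 3.97 - 2.56 = 1.41 eV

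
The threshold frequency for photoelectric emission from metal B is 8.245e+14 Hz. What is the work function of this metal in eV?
3.41 eV

At the threshold frequency, photon energy equals work function:
φ = hf₀

Calculating:
φ = (6.626×10⁻³⁴ J·s)(8.245e+14 Hz)
φ = 3.41 eV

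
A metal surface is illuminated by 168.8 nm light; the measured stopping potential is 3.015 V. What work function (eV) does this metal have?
4.33 eV

The stopping potential gives the maximum kinetic energy: KE_max = eV_s = 3.015 eV

From Einstein's photoelectric equation: KE_max = hc/λ - φ
Rearranging: φ = hc/λ - KE_max

Calculate photon energy:
E_photon = hc/λ = (6.626×10⁻³⁴ J·s)(3×10⁸ m/s) / (168.8×10⁻⁹ m) = 7.3450 eV

Therefore:
φ = 7.3450 - 3.015 = 4.33 eV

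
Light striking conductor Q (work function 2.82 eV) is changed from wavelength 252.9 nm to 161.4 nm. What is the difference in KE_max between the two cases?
2.7793 eV

Using Einstein's equation: KE_max = hc/λ - φ

For λ₁ = 252.9 nm:
KE₁ = hc/λ₁ - φ = 4.9025 - 2.82 = 2.0825 eV

For λ₂ = 161.4 nm:
KE₂ = hc/λ₂ - φ = 7.6818 - 2.82 = 4.8618 eV

Change in KE:
ΔKE = KE₂ - KE₁ = 4.8618 - 2.0825 = 2.7793 eV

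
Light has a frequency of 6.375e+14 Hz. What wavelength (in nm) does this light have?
470.26 nm

Using the wave equation: c = fλ

Solving for wavelength:
λ = c/f = (3×10⁸ m/s) / (6.375e+14 Hz)
λ = 470.26 nm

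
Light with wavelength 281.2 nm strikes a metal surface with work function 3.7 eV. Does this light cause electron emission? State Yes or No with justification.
Yes

For photoemission, the photon energy must exceed the work function.

Photon energy: E = hc/λ = 4.4091 eV
Work function: φ = 3.7 eV

Since E_photon (4.4091 eV) > φ (3.7 eV), photoemission WILL occur.
The threshold wavelength is λ₀ = hc/φ = 335.1 nm.
Since 281.2 nm < 335.1 nm, the light has sufficient energy.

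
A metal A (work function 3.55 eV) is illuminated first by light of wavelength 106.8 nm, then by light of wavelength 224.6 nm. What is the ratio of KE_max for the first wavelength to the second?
4.0904

Using Einstein's equation: KE_max = hc/λ - φ

For λ₁ = 106.8 nm:
E₁ = hc/λ₁ = 11.6090 eV
KE₁ = E₁ - φ = 11.6090 - 3.55 = 8.0590 eV

For λ₂ = 224.6 nm:
E₂ = hc/λ₂ = 5.5202 eV
KE₂ = E₂ - φ = 5.5202 - 3.55 = 1.9702 eV

Ratio: KE₁/KE₂ = 8.0590/1.9702 = 4.0904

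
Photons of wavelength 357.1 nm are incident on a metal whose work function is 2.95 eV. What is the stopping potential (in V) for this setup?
0.5220 V

The stopping potential V_s satisfies: eV_s = KE_max

First, find KE_max using Einstein's equation:
E_photon = hc/λ = 3.4720 eV
KE_max = E_photon - φ = 3.4720 - 2.95 = 0.5220 eV

Since eV_s = KE_max:
V_s = KE_max/e = 0.5220 V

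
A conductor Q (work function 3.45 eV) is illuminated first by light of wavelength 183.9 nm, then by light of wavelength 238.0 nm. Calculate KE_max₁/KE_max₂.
1.8710

Using Einstein's equation: KE_max = hc/λ - φ

For λ₁ = 183.9 nm:
E₁ = hc/λ₁ = 6.7419 eV
KE₁ = E₁ - φ = 6.7419 - 3.45 = 3.2919 eV

For λ₂ = 238.0 nm:
E₂ = hc/λ₂ = 5.2094 eV
KE₂ = E₂ - φ = 5.2094 - 3.45 = 1.7594 eV

Ratio: KE₁/KE₂ = 3.2919/1.7594 = 1.8710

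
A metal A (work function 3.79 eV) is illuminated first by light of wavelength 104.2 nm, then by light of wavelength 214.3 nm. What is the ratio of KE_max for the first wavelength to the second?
4.0634

Using Einstein's equation: KE_max = hc/λ - φ

For λ₁ = 104.2 nm:
E₁ = hc/λ₁ = 11.8987 eV
KE₁ = E₁ - φ = 11.8987 - 3.79 = 8.1087 eV

For λ₂ = 214.3 nm:
E₂ = hc/λ₂ = 5.7855 eV
KE₂ = E₂ - φ = 5.7855 - 3.79 = 1.9955 eV

Ratio: KE₁/KE₂ = 8.1087/1.9955 = 4.0634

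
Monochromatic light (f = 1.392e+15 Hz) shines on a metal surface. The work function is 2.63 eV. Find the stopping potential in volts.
3.1268 V

The stopping potential V_s satisfies: eV_s = KE_max

First, find KE_max using Einstein's equation:
E_photon = hf = (6.626×10⁻³⁴ J·s)(1.392e+15 Hz) = 5.7568 eV
KE_max = E_photon - φ = 5.7568 - 2.63 = 3.1268 eV

Since eV_s = KE_max:
V_s = KE_max/e = 3.1268 V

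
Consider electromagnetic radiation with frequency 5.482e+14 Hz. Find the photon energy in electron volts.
2.2672 eV

Using E = hf:

E = hf = (6.626×10⁻³⁴ J·s)(5.482e+14 Hz)
E = 2.2672 eV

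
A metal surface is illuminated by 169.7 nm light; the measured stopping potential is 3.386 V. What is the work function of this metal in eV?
3.92 eV

The stopping potential gives the maximum kinetic energy: KE_max = eV_s = 3.386 eV

From Einstein's photoelectric equation: KE_max = hc/λ - φ
Rearranging: φ = hc/λ - KE_max

Calculate photon energy:
E_photon = hc/λ = (6.626×10⁻³⁴ J·s)(3×10⁸ m/s) / (169.7×10⁻⁹ m) = 7.3061 eV

Therefore:
φ = 7.3061 - 3.386 = 3.92 eV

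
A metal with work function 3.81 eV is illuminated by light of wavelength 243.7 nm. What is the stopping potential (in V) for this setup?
1.2776 V

The stopping potential V_s satisfies: eV_s = KE_max

First, find KE_max using Einstein's equation:
E_photon = hc/λ = 5.0876 eV
KE_max = E_photon - φ = 5.0876 - 3.81 = 1.2776 eV

Since eV_s = KE_max:
V_s = KE_max/e = 1.2776 V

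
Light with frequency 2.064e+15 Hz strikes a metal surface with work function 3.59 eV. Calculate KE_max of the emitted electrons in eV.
4.9460 eV

Using Einstein's photoelectric equation: KE_max = hf - φ

First, calculate the photon energy:
E_photon = hf = (6.626×10⁻³⁴ J·s)(2.064e+15 Hz)
E_photon = 8.5360 eV

Then, the maximum kinetic energy:
KE_max = E_photon - φ = 8.5360 eV - 3.59 eV = 4.9460 eV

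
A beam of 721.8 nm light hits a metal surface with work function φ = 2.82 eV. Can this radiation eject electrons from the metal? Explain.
No

For photoemission, the photon energy must exceed the work function.

Photon energy: E = hc/λ = 1.7177 eV
Work function: φ = 2.82 eV

Since E_photon (1.7177 eV) < φ (2.82 eV), photoemission will NOT occur.
The threshold wavelength is λ₀ = hc/φ = 439.7 nm.
Since 721.8 nm > 439.7 nm, the photons lack sufficient energy.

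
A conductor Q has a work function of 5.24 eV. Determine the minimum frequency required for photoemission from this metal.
1.2670e+15 Hz

The threshold frequency is when the photon energy equals the work function:
hf₀ = φ

Solving for f₀:
f₀ = φ/h = (5.24 eV × 1.602×10⁻¹⁹ J/eV) / (6.626×10⁻³⁴ J·s)
f₀ = 1.2670e+15 Hz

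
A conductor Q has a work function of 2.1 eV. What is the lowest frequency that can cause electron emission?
5.0778e+14 Hz

The threshold frequency is when the photon energy equals the work function:
hf₀ = φ

Solving for f₀:
f₀ = φ/h = (2.1 eV × 1.602×10⁻¹⁹ J/eV) / (6.626×10⁻³⁴ J·s)
f₀ = 5.0778e+14 Hz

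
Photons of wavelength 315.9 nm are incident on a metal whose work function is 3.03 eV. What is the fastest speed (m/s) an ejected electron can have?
5.6103e+05 m/s

First, find the maximum kinetic energy:
E_photon = hc/λ = 3.9248 eV
KE_max = E_photon - φ = 3.9248 - 3.03 = 0.8948 eV

Convert to Joules: KE_max = 0.8948 × 1.602×10⁻¹⁹ J = 1.4336e-19 J

Then use KE = ½mv² to find velocity:
v = √(2·KE/m) = √(2 × 1.4336e-19 J / 9.109e-31 kg)
v = 5.6103e+05 m/s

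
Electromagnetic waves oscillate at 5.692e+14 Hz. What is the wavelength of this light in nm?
526.69 nm

Using the wave equation: c = fλ

Solving for wavelength:
λ = c/f = (3×10⁸ m/s) / (5.692e+14 Hz)
λ = 526.69 nm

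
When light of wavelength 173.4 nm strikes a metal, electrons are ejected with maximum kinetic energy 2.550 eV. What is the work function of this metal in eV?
4.60 eV

From Einstein's photoelectric equation: KE_max = hf - φ = hc/λ - φ

Rearranging for φ:
φ = hc/λ - KE_max

Calculate photon energy:
E_photon = hc/λ = 7.1502 eV

Therefore:
φ = 7.1502 - 2.550 = 4.60 eV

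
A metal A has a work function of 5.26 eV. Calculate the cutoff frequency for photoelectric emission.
1.2719e+15 Hz

The threshold frequency is when the photon energy equals the work function:
hf₀ = φ

Solving for f₀:
f₀ = φ/h = (5.26 eV × 1.602×10⁻¹⁹ J/eV) / (6.626×10⁻³⁴ J·s)
f₀ = 1.2719e+15 Hz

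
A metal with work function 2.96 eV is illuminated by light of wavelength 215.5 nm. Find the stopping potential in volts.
2.7933 V

The stopping potential V_s satisfies: eV_s = KE_max

First, find KE_max using Einstein's equation:
E_photon = hc/λ = 5.7533 eV
KE_max = E_photon - φ = 5.7533 - 2.96 = 2.7933 eV

Since eV_s = KE_max:
V_s = KE_max/e = 2.7933 V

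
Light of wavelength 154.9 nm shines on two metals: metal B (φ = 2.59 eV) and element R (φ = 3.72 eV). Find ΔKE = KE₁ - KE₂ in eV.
1.1300 eV

Using KE_max = hc/λ - φ for each metal:

Photon energy: E = hc/λ = 8.0041 eV

For metal B (φ₁ = 2.59 eV):
KE₁ = E - φ₁ = 8.0041 - 2.59 = 5.4141 eV

For element R (φ₂ = 3.72 eV):
KE₂ = E - φ₂ = 8.0041 - 3.72 = 4.2841 eV

Difference:
ΔKE = KE₁ - KE₂ = 5.4141 - 4.2841 = 1.1300 eV

Note: The difference equals the difference in work functions: 3.72 - 2.59 = 1.13 eV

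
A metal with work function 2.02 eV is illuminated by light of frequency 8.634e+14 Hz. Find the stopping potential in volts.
1.5507 V

The stopping potential V_s satisfies: eV_s = KE_max

First, find KE_max using Einstein's equation:
E_photon = hf = (6.626×10⁻³⁴ J·s)(8.634e+14 Hz) = 3.5707 eV
KE_max = E_photon - φ = 3.5707 - 2.02 = 1.5507 eV

Since eV_s = KE_max:
V_s = KE_max/e = 1.5507 V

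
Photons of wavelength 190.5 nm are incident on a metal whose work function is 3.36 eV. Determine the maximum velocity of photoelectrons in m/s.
1.0524e+06 m/s

First, find the maximum kinetic energy:
E_photon = hc/λ = 6.5084 eV
KE_max = E_photon - φ = 6.5084 - 3.36 = 3.1484 eV

Convert to Joules: KE_max = 3.1484 × 1.602×10⁻¹⁹ J = 5.0442e-19 J

Then use KE = ½mv² to find velocity:
v = √(2·KE/m) = √(2 × 5.0442e-19 J / 9.109e-31 kg)
v = 1.0524e+06 m/s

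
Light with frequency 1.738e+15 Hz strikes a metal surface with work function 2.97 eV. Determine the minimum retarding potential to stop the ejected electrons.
4.2178 V

The stopping potential V_s satisfies: eV_s = KE_max

First, find KE_max using Einstein's equation:
E_photon = hf = (6.626×10⁻³⁴ J·s)(1.738e+15 Hz) = 7.1878 eV
KE_max = E_photon - φ = 7.1878 - 2.97 = 4.2178 eV

Since eV_s = KE_max:
V_s = KE_max/e = 4.2178 V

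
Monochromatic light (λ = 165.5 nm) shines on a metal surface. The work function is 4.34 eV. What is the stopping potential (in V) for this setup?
3.1515 V

The stopping potential V_s satisfies: eV_s = KE_max

First, find KE_max using Einstein's equation:
E_photon = hc/λ = 7.4915 eV
KE_max = E_photon - φ = 7.4915 - 4.34 = 3.1515 eV

Since eV_s = KE_max:
V_s = KE_max/e = 3.1515 V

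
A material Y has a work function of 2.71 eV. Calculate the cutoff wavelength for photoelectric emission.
457.51 nm

The threshold wavelength is when the photon energy equals the work function:
hc/λ₀ = φ

Solving for λ₀:
λ₀ = hc/φ = (6.626×10⁻³⁴ J·s)(3×10⁸ m/s) / (2.71 eV × 1.602×10⁻¹⁹ J/eV)
λ₀ = 457.51 nm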